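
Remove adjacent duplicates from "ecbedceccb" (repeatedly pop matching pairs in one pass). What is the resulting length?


Input: ecbedceccb
Stack-based adjacent duplicate removal:
  Read 'e': push. Stack: e
  Read 'c': push. Stack: ec
  Read 'b': push. Stack: ecb
  Read 'e': push. Stack: ecbe
  Read 'd': push. Stack: ecbed
  Read 'c': push. Stack: ecbedc
  Read 'e': push. Stack: ecbedce
  Read 'c': push. Stack: ecbedcec
  Read 'c': matches stack top 'c' => pop. Stack: ecbedce
  Read 'b': push. Stack: ecbedceb
Final stack: "ecbedceb" (length 8)

8


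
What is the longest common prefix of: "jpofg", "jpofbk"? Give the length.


Words: jpofg, jpofbk
  Position 0: all 'j' => match
  Position 1: all 'p' => match
  Position 2: all 'o' => match
  Position 3: all 'f' => match
  Position 4: ('g', 'b') => mismatch, stop
LCP = "jpof" (length 4)

4


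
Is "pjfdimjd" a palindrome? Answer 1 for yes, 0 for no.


Input: pjfdimjd
Reversed: djmidfjp
  Compare pos 0 ('p') with pos 7 ('d'): MISMATCH
  Compare pos 1 ('j') with pos 6 ('j'): match
  Compare pos 2 ('f') with pos 5 ('m'): MISMATCH
  Compare pos 3 ('d') with pos 4 ('i'): MISMATCH
Result: not a palindrome

0


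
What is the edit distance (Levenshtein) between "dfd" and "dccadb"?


Computing edit distance: "dfd" -> "dccadb"
DP table:
           d    c    c    a    d    b
      0    1    2    3    4    5    6
  d   1    0    1    2    3    4    5
  f   2    1    1    2    3    4    5
  d   3    2    2    2    3    3    4
Edit distance = dp[3][6] = 4

4


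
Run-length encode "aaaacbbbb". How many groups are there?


Input: aaaacbbbb
Scanning for consecutive runs:
  Group 1: 'a' x 4 (positions 0-3)
  Group 2: 'c' x 1 (positions 4-4)
  Group 3: 'b' x 4 (positions 5-8)
Total groups: 3

3


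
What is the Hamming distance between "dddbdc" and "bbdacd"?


Comparing "dddbdc" and "bbdacd" position by position:
  Position 0: 'd' vs 'b' => differ
  Position 1: 'd' vs 'b' => differ
  Position 2: 'd' vs 'd' => same
  Position 3: 'b' vs 'a' => differ
  Position 4: 'd' vs 'c' => differ
  Position 5: 'c' vs 'd' => differ
Total differences (Hamming distance): 5

5


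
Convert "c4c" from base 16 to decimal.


Input: "c4c" in base 16
Positional expansion:
  Digit 'c' (value 12) x 16^2 = 3072
  Digit '4' (value 4) x 16^1 = 64
  Digit 'c' (value 12) x 16^0 = 12
Sum = 3148

3148


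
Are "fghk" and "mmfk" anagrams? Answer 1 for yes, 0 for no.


Strings: "fghk", "mmfk"
Sorted first:  fghk
Sorted second: fkmm
Differ at position 1: 'g' vs 'k' => not anagrams

0


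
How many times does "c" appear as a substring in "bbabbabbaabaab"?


Searching for "c" in "bbabbabbaabaab"
Scanning each position:
  Position 0: "b" => no
  Position 1: "b" => no
  Position 2: "a" => no
  Position 3: "b" => no
  Position 4: "b" => no
  Position 5: "a" => no
  Position 6: "b" => no
  Position 7: "b" => no
  Position 8: "a" => no
  Position 9: "a" => no
  Position 10: "b" => no
  Position 11: "a" => no
  Position 12: "a" => no
  Position 13: "b" => no
Total occurrences: 0

0


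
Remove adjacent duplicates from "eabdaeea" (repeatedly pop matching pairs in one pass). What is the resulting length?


Input: eabdaeea
Stack-based adjacent duplicate removal:
  Read 'e': push. Stack: e
  Read 'a': push. Stack: ea
  Read 'b': push. Stack: eab
  Read 'd': push. Stack: eabd
  Read 'a': push. Stack: eabda
  Read 'e': push. Stack: eabdae
  Read 'e': matches stack top 'e' => pop. Stack: eabda
  Read 'a': matches stack top 'a' => pop. Stack: eabd
Final stack: "eabd" (length 4)

4


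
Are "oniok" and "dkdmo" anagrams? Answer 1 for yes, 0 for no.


Strings: "oniok", "dkdmo"
Sorted first:  iknoo
Sorted second: ddkmo
Differ at position 0: 'i' vs 'd' => not anagrams

0


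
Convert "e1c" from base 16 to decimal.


Input: "e1c" in base 16
Positional expansion:
  Digit 'e' (value 14) x 16^2 = 3584
  Digit '1' (value 1) x 16^1 = 16
  Digit 'c' (value 12) x 16^0 = 12
Sum = 3612

3612


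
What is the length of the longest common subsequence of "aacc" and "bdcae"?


LCS of "aacc" and "bdcae"
DP table:
           b    d    c    a    e
      0    0    0    0    0    0
  a   0    0    0    0    1    1
  a   0    0    0    0    1    1
  c   0    0    0    1    1    1
  c   0    0    0    1    1    1
LCS length = dp[4][5] = 1

1


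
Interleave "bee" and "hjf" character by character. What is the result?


Interleaving "bee" and "hjf":
  Position 0: 'b' from first, 'h' from second => "bh"
  Position 1: 'e' from first, 'j' from second => "ej"
  Position 2: 'e' from first, 'f' from second => "ef"
Result: bhejef

bhejef


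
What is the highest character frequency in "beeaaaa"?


Input: beeaaaa
Character counts:
  'a': 4
  'b': 1
  'e': 2
Maximum frequency: 4

4


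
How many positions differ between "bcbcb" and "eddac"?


Comparing "bcbcb" and "eddac" position by position:
  Position 0: 'b' vs 'e' => DIFFER
  Position 1: 'c' vs 'd' => DIFFER
  Position 2: 'b' vs 'd' => DIFFER
  Position 3: 'c' vs 'a' => DIFFER
  Position 4: 'b' vs 'c' => DIFFER
Positions that differ: 5

5


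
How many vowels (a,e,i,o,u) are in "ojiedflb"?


Input: ojiedflb
Checking each character:
  'o' at position 0: vowel (running total: 1)
  'j' at position 1: consonant
  'i' at position 2: vowel (running total: 2)
  'e' at position 3: vowel (running total: 3)
  'd' at position 4: consonant
  'f' at position 5: consonant
  'l' at position 6: consonant
  'b' at position 7: consonant
Total vowels: 3

3


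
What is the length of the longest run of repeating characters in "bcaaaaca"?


Input: "bcaaaaca"
Scanning for longest run:
  Position 1 ('c'): new char, reset run to 1
  Position 2 ('a'): new char, reset run to 1
  Position 3 ('a'): continues run of 'a', length=2
  Position 4 ('a'): continues run of 'a', length=3
  Position 5 ('a'): continues run of 'a', length=4
  Position 6 ('c'): new char, reset run to 1
  Position 7 ('a'): new char, reset run to 1
Longest run: 'a' with length 4

4


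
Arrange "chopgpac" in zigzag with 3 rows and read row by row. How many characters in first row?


Zigzag "chopgpac" into 3 rows:
Placing characters:
  'c' => row 0
  'h' => row 1
  'o' => row 2
  'p' => row 1
  'g' => row 0
  'p' => row 1
  'a' => row 2
  'c' => row 1
Rows:
  Row 0: "cg"
  Row 1: "hppc"
  Row 2: "oa"
First row length: 2

2


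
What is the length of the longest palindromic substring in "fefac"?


Input: "fefac"
Checking substrings for palindromes:
  [0:3] "fef" (len 3) => palindrome
Longest palindromic substring: "fef" with length 3

3


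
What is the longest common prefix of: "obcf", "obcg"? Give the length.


Words: obcf, obcg
  Position 0: all 'o' => match
  Position 1: all 'b' => match
  Position 2: all 'c' => match
  Position 3: ('f', 'g') => mismatch, stop
LCP = "obc" (length 3)

3


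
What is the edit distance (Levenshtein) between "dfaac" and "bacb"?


Computing edit distance: "dfaac" -> "bacb"
DP table:
           b    a    c    b
      0    1    2    3    4
  d   1    1    2    3    4
  f   2    2    2    3    4
  a   3    3    2    3    4
  a   4    4    3    3    4
  c   5    5    4    3    4
Edit distance = dp[5][4] = 4

4


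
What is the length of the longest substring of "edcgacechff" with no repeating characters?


Input: "edcgacechff"
Sliding window (track last position of each char):
  Position 0 ('e'): window [0,0] length 1 -- new best
  Position 1 ('d'): window [0,1] length 2 -- new best
  Position 2 ('c'): window [0,2] length 3 -- new best
  Position 3 ('g'): window [0,3] length 4 -- new best
  Position 4 ('a'): window [0,4] length 5 -- new best
  Position 5 ('c'): repeat (last at 2), move window start to 3
  Position 5 ('c'): window [3,5] length 3
  Position 6 ('e'): window [3,6] length 4
  Position 7 ('c'): repeat (last at 5), move window start to 6
  Position 7 ('c'): window [6,7] length 2
  Position 8 ('h'): window [6,8] length 3
  Position 9 ('f'): window [6,9] length 4
  Position 10 ('f'): repeat (last at 9), move window start to 10
  Position 10 ('f'): window [10,10] length 1
Longest substring with no repeats: "edcga" with length 5

5


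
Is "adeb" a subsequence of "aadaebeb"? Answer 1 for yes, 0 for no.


Check if "adeb" is a subsequence of "aadaebeb"
Greedy scan:
  Position 0 ('a'): matches sub[0] = 'a'
  Position 1 ('a'): no match needed
  Position 2 ('d'): matches sub[1] = 'd'
  Position 3 ('a'): no match needed
  Position 4 ('e'): matches sub[2] = 'e'
  Position 5 ('b'): matches sub[3] = 'b'
  Position 6 ('e'): no match needed
  Position 7 ('b'): no match needed
All 4 characters matched => is a subsequence

1


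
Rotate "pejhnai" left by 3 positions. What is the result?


Input: "pejhnai", rotate left by 3
First 3 characters: "pej"
Remaining characters: "hnai"
Concatenate remaining + first: "hnai" + "pej" = "hnaipej"

hnaipej


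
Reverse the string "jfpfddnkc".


Input: jfpfddnkc
Reading characters right to left:
  Position 8: 'c'
  Position 7: 'k'
  Position 6: 'n'
  Position 5: 'd'
  Position 4: 'd'
  Position 3: 'f'
  Position 2: 'p'
  Position 1: 'f'
  Position 0: 'j'
Reversed: cknddfpfj

cknddfpfj


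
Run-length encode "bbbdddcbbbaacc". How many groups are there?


Input: bbbdddcbbbaacc
Scanning for consecutive runs:
  Group 1: 'b' x 3 (positions 0-2)
  Group 2: 'd' x 3 (positions 3-5)
  Group 3: 'c' x 1 (positions 6-6)
  Group 4: 'b' x 3 (positions 7-9)
  Group 5: 'a' x 2 (positions 10-11)
  Group 6: 'c' x 2 (positions 12-13)
Total groups: 6

6


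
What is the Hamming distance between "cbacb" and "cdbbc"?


Comparing "cbacb" and "cdbbc" position by position:
  Position 0: 'c' vs 'c' => same
  Position 1: 'b' vs 'd' => differ
  Position 2: 'a' vs 'b' => differ
  Position 3: 'c' vs 'b' => differ
  Position 4: 'b' vs 'c' => differ
Total differences (Hamming distance): 4

4


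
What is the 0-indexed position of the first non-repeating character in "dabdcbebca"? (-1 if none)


Input: dabdcbebca
Character frequencies:
  'a': 2
  'b': 3
  'c': 2
  'd': 2
  'e': 1
Scanning left to right for freq == 1:
  Position 0 ('d'): freq=2, skip
  Position 1 ('a'): freq=2, skip
  Position 2 ('b'): freq=3, skip
  Position 3 ('d'): freq=2, skip
  Position 4 ('c'): freq=2, skip
  Position 5 ('b'): freq=3, skip
  Position 6 ('e'): unique! => answer = 6

6


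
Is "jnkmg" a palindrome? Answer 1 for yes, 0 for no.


Input: jnkmg
Reversed: gmknj
  Compare pos 0 ('j') with pos 4 ('g'): MISMATCH
  Compare pos 1 ('n') with pos 3 ('m'): MISMATCH
Result: not a palindrome

0


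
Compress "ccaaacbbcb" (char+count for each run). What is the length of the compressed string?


Input: ccaaacbbcb
Runs:
  'c' x 2 => "c2"
  'a' x 3 => "a3"
  'c' x 1 => "c1"
  'b' x 2 => "b2"
  'c' x 1 => "c1"
  'b' x 1 => "b1"
Compressed: "c2a3c1b2c1b1"
Compressed length: 12

12


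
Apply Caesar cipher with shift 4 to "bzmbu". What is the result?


Caesar cipher: shift "bzmbu" by 4
  'b' (pos 1) + 4 = pos 5 = 'f'
  'z' (pos 25) + 4 = pos 3 = 'd'
  'm' (pos 12) + 4 = pos 16 = 'q'
  'b' (pos 1) + 4 = pos 5 = 'f'
  'u' (pos 20) + 4 = pos 24 = 'y'
Result: fdqfy

fdqfy


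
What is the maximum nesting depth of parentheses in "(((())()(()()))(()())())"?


Input: "(((())()(()()))(()())())"
Tracking depth:
  Position 0 '(': depth becomes 1
  Position 1 '(': depth becomes 2
  Position 2 '(': depth becomes 3
  Position 3 '(': depth becomes 4
  Position 4 ')': depth becomes 3
  Position 5 ')': depth becomes 2
  Position 6 '(': depth becomes 3
  Position 7 ')': depth becomes 2
  Position 8 '(': depth becomes 3
  Position 9 '(': depth becomes 4
  Position 10 ')': depth becomes 3
  Position 11 '(': depth becomes 4
  Position 12 ')': depth becomes 3
  Position 13 ')': depth becomes 2
  Position 14 ')': depth becomes 1
  Position 15 '(': depth becomes 2
  Position 16 '(': depth becomes 3
  Position 17 ')': depth becomes 2
  Position 18 '(': depth becomes 3
  Position 19 ')': depth becomes 2
  Position 20 ')': depth becomes 1
  Position 21 '(': depth becomes 2
  Position 22 ')': depth becomes 1
  Position 23 ')': depth becomes 0
Maximum depth reached: 4

4


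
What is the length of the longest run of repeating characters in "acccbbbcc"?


Input: "acccbbbcc"
Scanning for longest run:
  Position 1 ('c'): new char, reset run to 1
  Position 2 ('c'): continues run of 'c', length=2
  Position 3 ('c'): continues run of 'c', length=3
  Position 4 ('b'): new char, reset run to 1
  Position 5 ('b'): continues run of 'b', length=2
  Position 6 ('b'): continues run of 'b', length=3
  Position 7 ('c'): new char, reset run to 1
  Position 8 ('c'): continues run of 'c', length=2
Longest run: 'c' with length 3

3


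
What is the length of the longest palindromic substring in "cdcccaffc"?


Input: "cdcccaffc"
Checking substrings for palindromes:
  [0:3] "cdc" (len 3) => palindrome
  [2:5] "ccc" (len 3) => palindrome
  [2:4] "cc" (len 2) => palindrome
  [3:5] "cc" (len 2) => palindrome
  [6:8] "ff" (len 2) => palindrome
Longest palindromic substring: "cdc" with length 3

3


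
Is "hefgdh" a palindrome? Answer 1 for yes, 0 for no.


Input: hefgdh
Reversed: hdgfeh
  Compare pos 0 ('h') with pos 5 ('h'): match
  Compare pos 1 ('e') with pos 4 ('d'): MISMATCH
  Compare pos 2 ('f') with pos 3 ('g'): MISMATCH
Result: not a palindrome

0


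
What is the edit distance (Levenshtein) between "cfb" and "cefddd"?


Computing edit distance: "cfb" -> "cefddd"
DP table:
           c    e    f    d    d    d
      0    1    2    3    4    5    6
  c   1    0    1    2    3    4    5
  f   2    1    1    1    2    3    4
  b   3    2    2    2    2    3    4
Edit distance = dp[3][6] = 4

4


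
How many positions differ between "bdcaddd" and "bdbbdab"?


Comparing "bdcaddd" and "bdbbdab" position by position:
  Position 0: 'b' vs 'b' => same
  Position 1: 'd' vs 'd' => same
  Position 2: 'c' vs 'b' => DIFFER
  Position 3: 'a' vs 'b' => DIFFER
  Position 4: 'd' vs 'd' => same
  Position 5: 'd' vs 'a' => DIFFER
  Position 6: 'd' vs 'b' => DIFFER
Positions that differ: 4

4


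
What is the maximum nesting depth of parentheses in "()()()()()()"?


Input: "()()()()()()"
Tracking depth:
  Position 0 '(': depth becomes 1
  Position 1 ')': depth becomes 0
  Position 2 '(': depth becomes 1
  Position 3 ')': depth becomes 0
  Position 4 '(': depth becomes 1
  Position 5 ')': depth becomes 0
  Position 6 '(': depth becomes 1
  Position 7 ')': depth becomes 0
  Position 8 '(': depth becomes 1
  Position 9 ')': depth becomes 0
  Position 10 '(': depth becomes 1
  Position 11 ')': depth becomes 0
Maximum depth reached: 1

1


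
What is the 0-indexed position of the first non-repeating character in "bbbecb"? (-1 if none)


Input: bbbecb
Character frequencies:
  'b': 4
  'c': 1
  'e': 1
Scanning left to right for freq == 1:
  Position 0 ('b'): freq=4, skip
  Position 1 ('b'): freq=4, skip
  Position 2 ('b'): freq=4, skip
  Position 3 ('e'): unique! => answer = 3

3


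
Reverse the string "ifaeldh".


Input: ifaeldh
Reading characters right to left:
  Position 6: 'h'
  Position 5: 'd'
  Position 4: 'l'
  Position 3: 'e'
  Position 2: 'a'
  Position 1: 'f'
  Position 0: 'i'
Reversed: hdleafi

hdleafi


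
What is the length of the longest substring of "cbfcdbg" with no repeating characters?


Input: "cbfcdbg"
Sliding window (track last position of each char):
  Position 0 ('c'): window [0,0] length 1 -- new best
  Position 1 ('b'): window [0,1] length 2 -- new best
  Position 2 ('f'): window [0,2] length 3 -- new best
  Position 3 ('c'): repeat (last at 0), move window start to 1
  Position 3 ('c'): window [1,3] length 3
  Position 4 ('d'): window [1,4] length 4 -- new best
  Position 5 ('b'): repeat (last at 1), move window start to 2
  Position 5 ('b'): window [2,5] length 4
  Position 6 ('g'): window [2,6] length 5 -- new best
Longest substring with no repeats: "fcdbg" with length 5

5


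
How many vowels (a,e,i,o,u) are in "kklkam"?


Input: kklkam
Checking each character:
  'k' at position 0: consonant
  'k' at position 1: consonant
  'l' at position 2: consonant
  'k' at position 3: consonant
  'a' at position 4: vowel (running total: 1)
  'm' at position 5: consonant
Total vowels: 1

1


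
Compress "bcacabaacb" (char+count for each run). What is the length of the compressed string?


Input: bcacabaacb
Runs:
  'b' x 1 => "b1"
  'c' x 1 => "c1"
  'a' x 1 => "a1"
  'c' x 1 => "c1"
  'a' x 1 => "a1"
  'b' x 1 => "b1"
  'a' x 2 => "a2"
  'c' x 1 => "c1"
  'b' x 1 => "b1"
Compressed: "b1c1a1c1a1b1a2c1b1"
Compressed length: 18

18


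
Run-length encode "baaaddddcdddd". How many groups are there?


Input: baaaddddcdddd
Scanning for consecutive runs:
  Group 1: 'b' x 1 (positions 0-0)
  Group 2: 'a' x 3 (positions 1-3)
  Group 3: 'd' x 4 (positions 4-7)
  Group 4: 'c' x 1 (positions 8-8)
  Group 5: 'd' x 4 (positions 9-12)
Total groups: 5

5


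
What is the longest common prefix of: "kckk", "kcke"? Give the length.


Words: kckk, kcke
  Position 0: all 'k' => match
  Position 1: all 'c' => match
  Position 2: all 'k' => match
  Position 3: ('k', 'e') => mismatch, stop
LCP = "kck" (length 3)

3


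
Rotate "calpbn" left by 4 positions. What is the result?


Input: "calpbn", rotate left by 4
First 4 characters: "calp"
Remaining characters: "bn"
Concatenate remaining + first: "bn" + "calp" = "bncalp"

bncalp


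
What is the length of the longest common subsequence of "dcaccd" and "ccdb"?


LCS of "dcaccd" and "ccdb"
DP table:
           c    c    d    b
      0    0    0    0    0
  d   0    0    0    1    1
  c   0    1    1    1    1
  a   0    1    1    1    1
  c   0    1    2    2    2
  c   0    1    2    2    2
  d   0    1    2    3    3
LCS length = dp[6][4] = 3

3


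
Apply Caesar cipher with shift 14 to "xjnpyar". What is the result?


Caesar cipher: shift "xjnpyar" by 14
  'x' (pos 23) + 14 = pos 11 = 'l'
  'j' (pos 9) + 14 = pos 23 = 'x'
  'n' (pos 13) + 14 = pos 1 = 'b'
  'p' (pos 15) + 14 = pos 3 = 'd'
  'y' (pos 24) + 14 = pos 12 = 'm'
  'a' (pos 0) + 14 = pos 14 = 'o'
  'r' (pos 17) + 14 = pos 5 = 'f'
Result: lxbdmof

lxbdmof


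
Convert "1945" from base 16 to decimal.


Input: "1945" in base 16
Positional expansion:
  Digit '1' (value 1) x 16^3 = 4096
  Digit '9' (value 9) x 16^2 = 2304
  Digit '4' (value 4) x 16^1 = 64
  Digit '5' (value 5) x 16^0 = 5
Sum = 6469

6469


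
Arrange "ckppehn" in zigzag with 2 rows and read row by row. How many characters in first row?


Zigzag "ckppehn" into 2 rows:
Placing characters:
  'c' => row 0
  'k' => row 1
  'p' => row 0
  'p' => row 1
  'e' => row 0
  'h' => row 1
  'n' => row 0
Rows:
  Row 0: "cpen"
  Row 1: "kph"
First row length: 4

4


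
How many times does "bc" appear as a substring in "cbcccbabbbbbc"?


Searching for "bc" in "cbcccbabbbbbc"
Scanning each position:
  Position 0: "cb" => no
  Position 1: "bc" => MATCH
  Position 2: "cc" => no
  Position 3: "cc" => no
  Position 4: "cb" => no
  Position 5: "ba" => no
  Position 6: "ab" => no
  Position 7: "bb" => no
  Position 8: "bb" => no
  Position 9: "bb" => no
  Position 10: "bb" => no
  Position 11: "bc" => MATCH
Total occurrences: 2

2


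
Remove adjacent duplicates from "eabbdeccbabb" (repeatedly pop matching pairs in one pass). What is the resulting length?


Input: eabbdeccbabb
Stack-based adjacent duplicate removal:
  Read 'e': push. Stack: e
  Read 'a': push. Stack: ea
  Read 'b': push. Stack: eab
  Read 'b': matches stack top 'b' => pop. Stack: ea
  Read 'd': push. Stack: ead
  Read 'e': push. Stack: eade
  Read 'c': push. Stack: eadec
  Read 'c': matches stack top 'c' => pop. Stack: eade
  Read 'b': push. Stack: eadeb
  Read 'a': push. Stack: eadeba
  Read 'b': push. Stack: eadebab
  Read 'b': matches stack top 'b' => pop. Stack: eadeba
Final stack: "eadeba" (length 6)

6


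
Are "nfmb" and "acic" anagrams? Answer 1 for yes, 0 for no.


Strings: "nfmb", "acic"
Sorted first:  bfmn
Sorted second: acci
Differ at position 0: 'b' vs 'a' => not anagrams

0


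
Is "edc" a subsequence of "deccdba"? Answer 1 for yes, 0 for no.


Check if "edc" is a subsequence of "deccdba"
Greedy scan:
  Position 0 ('d'): no match needed
  Position 1 ('e'): matches sub[0] = 'e'
  Position 2 ('c'): no match needed
  Position 3 ('c'): no match needed
  Position 4 ('d'): matches sub[1] = 'd'
  Position 5 ('b'): no match needed
  Position 6 ('a'): no match needed
Only matched 2/3 characters => not a subsequence

0


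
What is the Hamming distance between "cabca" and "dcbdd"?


Comparing "cabca" and "dcbdd" position by position:
  Position 0: 'c' vs 'd' => differ
  Position 1: 'a' vs 'c' => differ
  Position 2: 'b' vs 'b' => same
  Position 3: 'c' vs 'd' => differ
  Position 4: 'a' vs 'd' => differ
Total differences (Hamming distance): 4

4


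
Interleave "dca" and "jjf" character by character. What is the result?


Interleaving "dca" and "jjf":
  Position 0: 'd' from first, 'j' from second => "dj"
  Position 1: 'c' from first, 'j' from second => "cj"
  Position 2: 'a' from first, 'f' from second => "af"
Result: djcjaf

djcjaf


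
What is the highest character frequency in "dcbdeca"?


Input: dcbdeca
Character counts:
  'a': 1
  'b': 1
  'c': 2
  'd': 2
  'e': 1
Maximum frequency: 2

2


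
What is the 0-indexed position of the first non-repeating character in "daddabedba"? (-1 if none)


Input: daddabedba
Character frequencies:
  'a': 3
  'b': 2
  'd': 4
  'e': 1
Scanning left to right for freq == 1:
  Position 0 ('d'): freq=4, skip
  Position 1 ('a'): freq=3, skip
  Position 2 ('d'): freq=4, skip
  Position 3 ('d'): freq=4, skip
  Position 4 ('a'): freq=3, skip
  Position 5 ('b'): freq=2, skip
  Position 6 ('e'): unique! => answer = 6

6


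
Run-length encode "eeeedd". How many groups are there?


Input: eeeedd
Scanning for consecutive runs:
  Group 1: 'e' x 4 (positions 0-3)
  Group 2: 'd' x 2 (positions 4-5)
Total groups: 2

2


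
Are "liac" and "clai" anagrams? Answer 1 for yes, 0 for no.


Strings: "liac", "clai"
Sorted first:  acil
Sorted second: acil
Sorted forms match => anagrams

1


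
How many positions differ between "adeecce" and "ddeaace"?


Comparing "adeecce" and "ddeaace" position by position:
  Position 0: 'a' vs 'd' => DIFFER
  Position 1: 'd' vs 'd' => same
  Position 2: 'e' vs 'e' => same
  Position 3: 'e' vs 'a' => DIFFER
  Position 4: 'c' vs 'a' => DIFFER
  Position 5: 'c' vs 'c' => same
  Position 6: 'e' vs 'e' => same
Positions that differ: 3

3


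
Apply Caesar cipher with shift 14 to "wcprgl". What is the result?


Caesar cipher: shift "wcprgl" by 14
  'w' (pos 22) + 14 = pos 10 = 'k'
  'c' (pos 2) + 14 = pos 16 = 'q'
  'p' (pos 15) + 14 = pos 3 = 'd'
  'r' (pos 17) + 14 = pos 5 = 'f'
  'g' (pos 6) + 14 = pos 20 = 'u'
  'l' (pos 11) + 14 = pos 25 = 'z'
Result: kqdfuz

kqdfuz


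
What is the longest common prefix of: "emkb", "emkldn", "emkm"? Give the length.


Words: emkb, emkldn, emkm
  Position 0: all 'e' => match
  Position 1: all 'm' => match
  Position 2: all 'k' => match
  Position 3: ('b', 'l', 'm') => mismatch, stop
LCP = "emk" (length 3)

3


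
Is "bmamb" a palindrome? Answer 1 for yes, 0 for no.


Input: bmamb
Reversed: bmamb
  Compare pos 0 ('b') with pos 4 ('b'): match
  Compare pos 1 ('m') with pos 3 ('m'): match
Result: palindrome

1


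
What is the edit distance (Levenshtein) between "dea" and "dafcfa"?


Computing edit distance: "dea" -> "dafcfa"
DP table:
           d    a    f    c    f    a
      0    1    2    3    4    5    6
  d   1    0    1    2    3    4    5
  e   2    1    1    2    3    4    5
  a   3    2    1    2    3    4    4
Edit distance = dp[3][6] = 4

4


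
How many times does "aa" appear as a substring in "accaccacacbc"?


Searching for "aa" in "accaccacacbc"
Scanning each position:
  Position 0: "ac" => no
  Position 1: "cc" => no
  Position 2: "ca" => no
  Position 3: "ac" => no
  Position 4: "cc" => no
  Position 5: "ca" => no
  Position 6: "ac" => no
  Position 7: "ca" => no
  Position 8: "ac" => no
  Position 9: "cb" => no
  Position 10: "bc" => no
Total occurrences: 0

0


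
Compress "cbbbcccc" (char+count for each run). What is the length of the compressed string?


Input: cbbbcccc
Runs:
  'c' x 1 => "c1"
  'b' x 3 => "b3"
  'c' x 4 => "c4"
Compressed: "c1b3c4"
Compressed length: 6

6


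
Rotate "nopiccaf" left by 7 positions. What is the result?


Input: "nopiccaf", rotate left by 7
First 7 characters: "nopicca"
Remaining characters: "f"
Concatenate remaining + first: "f" + "nopicca" = "fnopicca"

fnopicca


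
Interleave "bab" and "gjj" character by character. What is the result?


Interleaving "bab" and "gjj":
  Position 0: 'b' from first, 'g' from second => "bg"
  Position 1: 'a' from first, 'j' from second => "aj"
  Position 2: 'b' from first, 'j' from second => "bj"
Result: bgajbj

bgajbj


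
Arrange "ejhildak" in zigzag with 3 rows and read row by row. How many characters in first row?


Zigzag "ejhildak" into 3 rows:
Placing characters:
  'e' => row 0
  'j' => row 1
  'h' => row 2
  'i' => row 1
  'l' => row 0
  'd' => row 1
  'a' => row 2
  'k' => row 1
Rows:
  Row 0: "el"
  Row 1: "jidk"
  Row 2: "ha"
First row length: 2

2


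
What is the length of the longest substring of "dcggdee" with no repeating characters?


Input: "dcggdee"
Sliding window (track last position of each char):
  Position 0 ('d'): window [0,0] length 1 -- new best
  Position 1 ('c'): window [0,1] length 2 -- new best
  Position 2 ('g'): window [0,2] length 3 -- new best
  Position 3 ('g'): repeat (last at 2), move window start to 3
  Position 3 ('g'): window [3,3] length 1
  Position 4 ('d'): window [3,4] length 2
  Position 5 ('e'): window [3,5] length 3
  Position 6 ('e'): repeat (last at 5), move window start to 6
  Position 6 ('e'): window [6,6] length 1
Longest substring with no repeats: "dcg" with length 3

3


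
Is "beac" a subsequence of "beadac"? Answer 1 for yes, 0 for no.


Check if "beac" is a subsequence of "beadac"
Greedy scan:
  Position 0 ('b'): matches sub[0] = 'b'
  Position 1 ('e'): matches sub[1] = 'e'
  Position 2 ('a'): matches sub[2] = 'a'
  Position 3 ('d'): no match needed
  Position 4 ('a'): no match needed
  Position 5 ('c'): matches sub[3] = 'c'
All 4 characters matched => is a subsequence

1


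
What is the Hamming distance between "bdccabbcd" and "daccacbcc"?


Comparing "bdccabbcd" and "daccacbcc" position by position:
  Position 0: 'b' vs 'd' => differ
  Position 1: 'd' vs 'a' => differ
  Position 2: 'c' vs 'c' => same
  Position 3: 'c' vs 'c' => same
  Position 4: 'a' vs 'a' => same
  Position 5: 'b' vs 'c' => differ
  Position 6: 'b' vs 'b' => same
  Position 7: 'c' vs 'c' => same
  Position 8: 'd' vs 'c' => differ
Total differences (Hamming distance): 4

4


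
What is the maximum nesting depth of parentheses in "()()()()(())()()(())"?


Input: "()()()()(())()()(())"
Tracking depth:
  Position 0 '(': depth becomes 1
  Position 1 ')': depth becomes 0
  Position 2 '(': depth becomes 1
  Position 3 ')': depth becomes 0
  Position 4 '(': depth becomes 1
  Position 5 ')': depth becomes 0
  Position 6 '(': depth becomes 1
  Position 7 ')': depth becomes 0
  Position 8 '(': depth becomes 1
  Position 9 '(': depth becomes 2
  Position 10 ')': depth becomes 1
  Position 11 ')': depth becomes 0
  Position 12 '(': depth becomes 1
  Position 13 ')': depth becomes 0
  Position 14 '(': depth becomes 1
  Position 15 ')': depth becomes 0
  Position 16 '(': depth becomes 1
  Position 17 '(': depth becomes 2
  Position 18 ')': depth becomes 1
  Position 19 ')': depth becomes 0
Maximum depth reached: 2

2


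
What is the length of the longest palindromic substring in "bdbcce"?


Input: "bdbcce"
Checking substrings for palindromes:
  [0:3] "bdb" (len 3) => palindrome
  [3:5] "cc" (len 2) => palindrome
Longest palindromic substring: "bdb" with length 3

3


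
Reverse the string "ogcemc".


Input: ogcemc
Reading characters right to left:
  Position 5: 'c'
  Position 4: 'm'
  Position 3: 'e'
  Position 2: 'c'
  Position 1: 'g'
  Position 0: 'o'
Reversed: cmecgo

cmecgo


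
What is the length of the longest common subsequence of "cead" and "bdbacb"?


LCS of "cead" and "bdbacb"
DP table:
           b    d    b    a    c    b
      0    0    0    0    0    0    0
  c   0    0    0    0    0    1    1
  e   0    0    0    0    0    1    1
  a   0    0    0    0    1    1    1
  d   0    0    1    1    1    1    1
LCS length = dp[4][6] = 1

1


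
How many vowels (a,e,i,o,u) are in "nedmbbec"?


Input: nedmbbec
Checking each character:
  'n' at position 0: consonant
  'e' at position 1: vowel (running total: 1)
  'd' at position 2: consonant
  'm' at position 3: consonant
  'b' at position 4: consonant
  'b' at position 5: consonant
  'e' at position 6: vowel (running total: 2)
  'c' at position 7: consonant
Total vowels: 2

2


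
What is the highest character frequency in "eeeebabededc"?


Input: eeeebabededc
Character counts:
  'a': 1
  'b': 2
  'c': 1
  'd': 2
  'e': 6
Maximum frequency: 6

6


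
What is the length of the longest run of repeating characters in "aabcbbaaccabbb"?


Input: "aabcbbaaccabbb"
Scanning for longest run:
  Position 1 ('a'): continues run of 'a', length=2
  Position 2 ('b'): new char, reset run to 1
  Position 3 ('c'): new char, reset run to 1
  Position 4 ('b'): new char, reset run to 1
  Position 5 ('b'): continues run of 'b', length=2
  Position 6 ('a'): new char, reset run to 1
  Position 7 ('a'): continues run of 'a', length=2
  Position 8 ('c'): new char, reset run to 1
  Position 9 ('c'): continues run of 'c', length=2
  Position 10 ('a'): new char, reset run to 1
  Position 11 ('b'): new char, reset run to 1
  Position 12 ('b'): continues run of 'b', length=2
  Position 13 ('b'): continues run of 'b', length=3
Longest run: 'b' with length 3

3


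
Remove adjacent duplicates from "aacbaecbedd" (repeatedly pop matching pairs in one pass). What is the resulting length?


Input: aacbaecbedd
Stack-based adjacent duplicate removal:
  Read 'a': push. Stack: a
  Read 'a': matches stack top 'a' => pop. Stack: (empty)
  Read 'c': push. Stack: c
  Read 'b': push. Stack: cb
  Read 'a': push. Stack: cba
  Read 'e': push. Stack: cbae
  Read 'c': push. Stack: cbaec
  Read 'b': push. Stack: cbaecb
  Read 'e': push. Stack: cbaecbe
  Read 'd': push. Stack: cbaecbed
  Read 'd': matches stack top 'd' => pop. Stack: cbaecbe
Final stack: "cbaecbe" (length 7)

7


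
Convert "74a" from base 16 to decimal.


Input: "74a" in base 16
Positional expansion:
  Digit '7' (value 7) x 16^2 = 1792
  Digit '4' (value 4) x 16^1 = 64
  Digit 'a' (value 10) x 16^0 = 10
Sum = 1866

1866


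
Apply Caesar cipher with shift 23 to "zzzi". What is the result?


Caesar cipher: shift "zzzi" by 23
  'z' (pos 25) + 23 = pos 22 = 'w'
  'z' (pos 25) + 23 = pos 22 = 'w'
  'z' (pos 25) + 23 = pos 22 = 'w'
  'i' (pos 8) + 23 = pos 5 = 'f'
Result: wwwf

wwwf


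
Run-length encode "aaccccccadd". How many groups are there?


Input: aaccccccadd
Scanning for consecutive runs:
  Group 1: 'a' x 2 (positions 0-1)
  Group 2: 'c' x 6 (positions 2-7)
  Group 3: 'a' x 1 (positions 8-8)
  Group 4: 'd' x 2 (positions 9-10)
Total groups: 4

4


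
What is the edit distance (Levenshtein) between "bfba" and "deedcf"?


Computing edit distance: "bfba" -> "deedcf"
DP table:
           d    e    e    d    c    f
      0    1    2    3    4    5    6
  b   1    1    2    3    4    5    6
  f   2    2    2    3    4    5    5
  b   3    3    3    3    4    5    6
  a   4    4    4    4    4    5    6
Edit distance = dp[4][6] = 6

6


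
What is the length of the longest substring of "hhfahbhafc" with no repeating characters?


Input: "hhfahbhafc"
Sliding window (track last position of each char):
  Position 0 ('h'): window [0,0] length 1 -- new best
  Position 1 ('h'): repeat (last at 0), move window start to 1
  Position 1 ('h'): window [1,1] length 1
  Position 2 ('f'): window [1,2] length 2 -- new best
  Position 3 ('a'): window [1,3] length 3 -- new best
  Position 4 ('h'): repeat (last at 1), move window start to 2
  Position 4 ('h'): window [2,4] length 3
  Position 5 ('b'): window [2,5] length 4 -- new best
  Position 6 ('h'): repeat (last at 4), move window start to 5
  Position 6 ('h'): window [5,6] length 2
  Position 7 ('a'): window [5,7] length 3
  Position 8 ('f'): window [5,8] length 4
  Position 9 ('c'): window [5,9] length 5 -- new best
Longest substring with no repeats: "bhafc" with length 5

5


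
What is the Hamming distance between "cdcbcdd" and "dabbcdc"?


Comparing "cdcbcdd" and "dabbcdc" position by position:
  Position 0: 'c' vs 'd' => differ
  Position 1: 'd' vs 'a' => differ
  Position 2: 'c' vs 'b' => differ
  Position 3: 'b' vs 'b' => same
  Position 4: 'c' vs 'c' => same
  Position 5: 'd' vs 'd' => same
  Position 6: 'd' vs 'c' => differ
Total differences (Hamming distance): 4

4


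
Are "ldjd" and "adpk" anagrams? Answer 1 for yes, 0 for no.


Strings: "ldjd", "adpk"
Sorted first:  ddjl
Sorted second: adkp
Differ at position 0: 'd' vs 'a' => not anagrams

0


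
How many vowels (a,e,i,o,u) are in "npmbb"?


Input: npmbb
Checking each character:
  'n' at position 0: consonant
  'p' at position 1: consonant
  'm' at position 2: consonant
  'b' at position 3: consonant
  'b' at position 4: consonant
Total vowels: 0

0


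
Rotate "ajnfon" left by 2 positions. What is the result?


Input: "ajnfon", rotate left by 2
First 2 characters: "aj"
Remaining characters: "nfon"
Concatenate remaining + first: "nfon" + "aj" = "nfonaj"

nfonaj


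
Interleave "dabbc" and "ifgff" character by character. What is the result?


Interleaving "dabbc" and "ifgff":
  Position 0: 'd' from first, 'i' from second => "di"
  Position 1: 'a' from first, 'f' from second => "af"
  Position 2: 'b' from first, 'g' from second => "bg"
  Position 3: 'b' from first, 'f' from second => "bf"
  Position 4: 'c' from first, 'f' from second => "cf"
Result: diafbgbfcf

diafbgbfcf


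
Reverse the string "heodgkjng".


Input: heodgkjng
Reading characters right to left:
  Position 8: 'g'
  Position 7: 'n'
  Position 6: 'j'
  Position 5: 'k'
  Position 4: 'g'
  Position 3: 'd'
  Position 2: 'o'
  Position 1: 'e'
  Position 0: 'h'
Reversed: gnjkgdoeh

gnjkgdoeh


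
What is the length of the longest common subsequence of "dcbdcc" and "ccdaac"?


LCS of "dcbdcc" and "ccdaac"
DP table:
           c    c    d    a    a    c
      0    0    0    0    0    0    0
  d   0    0    0    1    1    1    1
  c   0    1    1    1    1    1    2
  b   0    1    1    1    1    1    2
  d   0    1    1    2    2    2    2
  c   0    1    2    2    2    2    3
  c   0    1    2    2    2    2    3
LCS length = dp[6][6] = 3

3


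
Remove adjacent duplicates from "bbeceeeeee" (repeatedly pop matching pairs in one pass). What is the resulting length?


Input: bbeceeeeee
Stack-based adjacent duplicate removal:
  Read 'b': push. Stack: b
  Read 'b': matches stack top 'b' => pop. Stack: (empty)
  Read 'e': push. Stack: e
  Read 'c': push. Stack: ec
  Read 'e': push. Stack: ece
  Read 'e': matches stack top 'e' => pop. Stack: ec
  Read 'e': push. Stack: ece
  Read 'e': matches stack top 'e' => pop. Stack: ec
  Read 'e': push. Stack: ece
  Read 'e': matches stack top 'e' => pop. Stack: ec
Final stack: "ec" (length 2)

2


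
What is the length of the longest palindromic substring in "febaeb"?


Input: "febaeb"
Checking substrings for palindromes:
  No multi-char palindromic substrings found
Longest palindromic substring: "f" with length 1

1


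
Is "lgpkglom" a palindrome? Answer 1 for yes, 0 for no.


Input: lgpkglom
Reversed: molgkpgl
  Compare pos 0 ('l') with pos 7 ('m'): MISMATCH
  Compare pos 1 ('g') with pos 6 ('o'): MISMATCH
  Compare pos 2 ('p') with pos 5 ('l'): MISMATCH
  Compare pos 3 ('k') with pos 4 ('g'): MISMATCH
Result: not a palindrome

0


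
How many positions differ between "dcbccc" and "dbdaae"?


Comparing "dcbccc" and "dbdaae" position by position:
  Position 0: 'd' vs 'd' => same
  Position 1: 'c' vs 'b' => DIFFER
  Position 2: 'b' vs 'd' => DIFFER
  Position 3: 'c' vs 'a' => DIFFER
  Position 4: 'c' vs 'a' => DIFFER
  Position 5: 'c' vs 'e' => DIFFER
Positions that differ: 5

5


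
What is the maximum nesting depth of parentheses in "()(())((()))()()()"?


Input: "()(())((()))()()()"
Tracking depth:
  Position 0 '(': depth becomes 1
  Position 1 ')': depth becomes 0
  Position 2 '(': depth becomes 1
  Position 3 '(': depth becomes 2
  Position 4 ')': depth becomes 1
  Position 5 ')': depth becomes 0
  Position 6 '(': depth becomes 1
  Position 7 '(': depth becomes 2
  Position 8 '(': depth becomes 3
  Position 9 ')': depth becomes 2
  Position 10 ')': depth becomes 1
  Position 11 ')': depth becomes 0
  Position 12 '(': depth becomes 1
  Position 13 ')': depth becomes 0
  Position 14 '(': depth becomes 1
  Position 15 ')': depth becomes 0
  Position 16 '(': depth becomes 1
  Position 17 ')': depth becomes 0
Maximum depth reached: 3

3


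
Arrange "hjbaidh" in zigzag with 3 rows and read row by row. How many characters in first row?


Zigzag "hjbaidh" into 3 rows:
Placing characters:
  'h' => row 0
  'j' => row 1
  'b' => row 2
  'a' => row 1
  'i' => row 0
  'd' => row 1
  'h' => row 2
Rows:
  Row 0: "hi"
  Row 1: "jad"
  Row 2: "bh"
First row length: 2

2


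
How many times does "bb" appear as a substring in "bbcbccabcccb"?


Searching for "bb" in "bbcbccabcccb"
Scanning each position:
  Position 0: "bb" => MATCH
  Position 1: "bc" => no
  Position 2: "cb" => no
  Position 3: "bc" => no
  Position 4: "cc" => no
  Position 5: "ca" => no
  Position 6: "ab" => no
  Position 7: "bc" => no
  Position 8: "cc" => no
  Position 9: "cc" => no
  Position 10: "cb" => no
Total occurrences: 1

1


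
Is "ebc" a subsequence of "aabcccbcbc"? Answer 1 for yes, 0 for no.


Check if "ebc" is a subsequence of "aabcccbcbc"
Greedy scan:
  Position 0 ('a'): no match needed
  Position 1 ('a'): no match needed
  Position 2 ('b'): no match needed
  Position 3 ('c'): no match needed
  Position 4 ('c'): no match needed
  Position 5 ('c'): no match needed
  Position 6 ('b'): no match needed
  Position 7 ('c'): no match needed
  Position 8 ('b'): no match needed
  Position 9 ('c'): no match needed
Only matched 0/3 characters => not a subsequence

0


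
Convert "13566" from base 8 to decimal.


Input: "13566" in base 8
Positional expansion:
  Digit '1' (value 1) x 8^4 = 4096
  Digit '3' (value 3) x 8^3 = 1536
  Digit '5' (value 5) x 8^2 = 320
  Digit '6' (value 6) x 8^1 = 48
  Digit '6' (value 6) x 8^0 = 6
Sum = 6006

6006


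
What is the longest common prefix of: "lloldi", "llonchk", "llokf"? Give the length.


Words: lloldi, llonchk, llokf
  Position 0: all 'l' => match
  Position 1: all 'l' => match
  Position 2: all 'o' => match
  Position 3: ('l', 'n', 'k') => mismatch, stop
LCP = "llo" (length 3)

3


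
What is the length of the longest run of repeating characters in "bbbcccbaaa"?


Input: "bbbcccbaaa"
Scanning for longest run:
  Position 1 ('b'): continues run of 'b', length=2
  Position 2 ('b'): continues run of 'b', length=3
  Position 3 ('c'): new char, reset run to 1
  Position 4 ('c'): continues run of 'c', length=2
  Position 5 ('c'): continues run of 'c', length=3
  Position 6 ('b'): new char, reset run to 1
  Position 7 ('a'): new char, reset run to 1
  Position 8 ('a'): continues run of 'a', length=2
  Position 9 ('a'): continues run of 'a', length=3
Longest run: 'b' with length 3

3


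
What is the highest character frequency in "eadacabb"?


Input: eadacabb
Character counts:
  'a': 3
  'b': 2
  'c': 1
  'd': 1
  'e': 1
Maximum frequency: 3

3


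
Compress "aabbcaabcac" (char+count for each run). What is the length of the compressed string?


Input: aabbcaabcac
Runs:
  'a' x 2 => "a2"
  'b' x 2 => "b2"
  'c' x 1 => "c1"
  'a' x 2 => "a2"
  'b' x 1 => "b1"
  'c' x 1 => "c1"
  'a' x 1 => "a1"
  'c' x 1 => "c1"
Compressed: "a2b2c1a2b1c1a1c1"
Compressed length: 16

16
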